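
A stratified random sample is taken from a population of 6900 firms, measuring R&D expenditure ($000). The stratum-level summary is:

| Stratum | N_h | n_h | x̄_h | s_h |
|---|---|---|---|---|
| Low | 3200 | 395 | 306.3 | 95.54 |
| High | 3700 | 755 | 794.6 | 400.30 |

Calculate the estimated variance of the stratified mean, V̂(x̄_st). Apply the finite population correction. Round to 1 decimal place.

V̂(x̄_st) = Σ W_h² (1 − n_h/N_h) s_h²/n_h, with W_h = N_h/N and N = 6900:
  stratum Low: (3200/6900)²·(1 − 395/3200)·95.54²/395 = 4.3567
  stratum High: (3700/6900)²·(1 − 755/3700)·400.30²/755 = 48.575
V̂(x̄_st) = 52.9317

V̂(x̄_st) ≈ 52.9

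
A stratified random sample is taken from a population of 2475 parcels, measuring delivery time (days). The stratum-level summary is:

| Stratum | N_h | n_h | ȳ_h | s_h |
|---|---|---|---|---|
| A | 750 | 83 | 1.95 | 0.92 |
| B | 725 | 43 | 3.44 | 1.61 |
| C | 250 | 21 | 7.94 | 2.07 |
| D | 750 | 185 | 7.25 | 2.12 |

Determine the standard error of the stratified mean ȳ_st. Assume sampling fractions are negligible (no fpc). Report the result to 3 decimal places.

SE(ȳ_st) ≈ 0.102

V̂(ȳ_st) = Σ W_h² s_h²/n_h, with W_h = N_h/N and N = 2475:
  stratum A: (750/2475)²·0.92²/83 = 0.000936418
  stratum B: (725/2475)²·1.61²/43 = 0.0051726
  stratum C: (250/2475)²·2.07²/21 = 0.00208186
  stratum D: (750/2475)²·2.12²/185 = 0.00223086
V̂(ȳ_st) = 0.0104217
SE(ȳ_st) = √0.0104217 = 0.102087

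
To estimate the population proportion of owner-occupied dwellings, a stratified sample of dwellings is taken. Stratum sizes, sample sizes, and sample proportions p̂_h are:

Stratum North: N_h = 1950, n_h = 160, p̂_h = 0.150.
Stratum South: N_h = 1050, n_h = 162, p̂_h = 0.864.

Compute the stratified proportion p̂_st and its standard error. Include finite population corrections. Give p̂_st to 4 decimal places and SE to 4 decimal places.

N = 3000; stratum weights W_h = N_h/N.
p̂_st = Σ W_h p̂_h = (1950·0.150 + 1050·0.864)/3000 = 0.39990
V̂(p̂_st) = Σ W_h² (1 − n_h/N_h) p̂_h(1−p̂_h)/(n_h−1):
  stratum North: (1950/3000)²·(1 − 160/1950)·0.150·0.850/159 = 0.000310998
  stratum South: (1050/3000)²·(1 − 162/1050)·0.864·0.136/161 = 7.56113e-05
V̂(p̂_st) = 0.00038661; SE = √V̂ = 0.0196624

p̂_st ≈ 0.3999, SE ≈ 0.0197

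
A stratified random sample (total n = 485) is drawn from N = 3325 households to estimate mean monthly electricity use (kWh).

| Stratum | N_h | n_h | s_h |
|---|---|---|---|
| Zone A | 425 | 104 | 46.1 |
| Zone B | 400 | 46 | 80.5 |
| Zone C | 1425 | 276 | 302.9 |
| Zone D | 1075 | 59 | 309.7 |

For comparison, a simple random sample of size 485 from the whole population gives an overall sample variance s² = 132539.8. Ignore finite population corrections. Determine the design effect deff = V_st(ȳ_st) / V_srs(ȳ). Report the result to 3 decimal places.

V̂(ȳ_st) = Σ W_h² s_h²/n_h, with W_h = N_h/N and N = 3325:
  stratum Zone A: (425/3325)²·46.1²/104 = 0.333859
  stratum Zone B: (400/3325)²·80.5²/46 = 2.03878
  stratum Zone C: (1425/3325)²·302.9²/276 = 61.0571
  stratum Zone D: (1075/3325)²·309.7²/59 = 169.928
V_st = 233.357
V_srs = s²/n = 132539.8/485 = 273.278
deff = V_st / V_srs = 233.357/273.278 = 0.8539

deff ≈ 0.854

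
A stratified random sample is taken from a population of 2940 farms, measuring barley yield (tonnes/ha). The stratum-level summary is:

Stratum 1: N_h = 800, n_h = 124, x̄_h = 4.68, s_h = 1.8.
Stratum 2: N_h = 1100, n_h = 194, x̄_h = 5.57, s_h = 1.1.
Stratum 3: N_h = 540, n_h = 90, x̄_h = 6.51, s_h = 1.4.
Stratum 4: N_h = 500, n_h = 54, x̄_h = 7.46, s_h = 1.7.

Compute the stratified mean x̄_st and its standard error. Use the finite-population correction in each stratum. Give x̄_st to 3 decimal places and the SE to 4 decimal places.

x̄_st ≈ 5.822, SE ≈ 0.0659

x̄_st = Σ W_h x̄_h = (800·4.68 + 1100·5.57 + 540·6.51 + 500·7.46)/2940 = 5.82190
V̂(x̄_st) = Σ W_h² (1 − n_h/N_h) s_h²/n_h, with W_h = N_h/N and N = 2940:
  stratum 1: (800/2940)²·(1 − 124/800)·1.8²/124 = 0.0016348
  stratum 2: (1100/2940)²·(1 − 194/1100)·1.1²/194 = 0.000719134
  stratum 3: (540/2940)²·(1 − 90/540)·1.4²/90 = 0.000612245
  stratum 4: (500/2940)²·(1 − 54/500)·1.7²/54 = 0.00138075
V̂(x̄_st) = 0.00434693
SE(x̄_st) = √0.00434693 = 0.0659312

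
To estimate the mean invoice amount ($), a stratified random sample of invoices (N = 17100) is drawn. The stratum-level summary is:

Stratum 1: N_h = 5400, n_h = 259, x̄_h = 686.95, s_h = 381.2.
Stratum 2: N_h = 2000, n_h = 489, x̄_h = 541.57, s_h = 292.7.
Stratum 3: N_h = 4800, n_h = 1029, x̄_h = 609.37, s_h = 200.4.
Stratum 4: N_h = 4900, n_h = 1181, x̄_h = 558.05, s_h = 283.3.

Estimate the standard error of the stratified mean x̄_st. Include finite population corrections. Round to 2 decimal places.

V̂(x̄_st) = Σ W_h² (1 − n_h/N_h) s_h²/n_h, with W_h = N_h/N and N = 17100:
  stratum 1: (5400/17100)²·(1 − 259/5400)·381.2²/259 = 53.2666
  stratum 2: (2000/17100)²·(1 − 489/2000)·292.7²/489 = 1.81067
  stratum 3: (4800/17100)²·(1 − 1029/4800)·200.4²/1029 = 2.41594
  stratum 4: (4900/17100)²·(1 − 1181/4900)·283.3²/1181 = 4.23519
V̂(x̄_st) = 61.7284
SE(x̄_st) = √61.7284 = 7.85674

SE(x̄_st) ≈ 7.86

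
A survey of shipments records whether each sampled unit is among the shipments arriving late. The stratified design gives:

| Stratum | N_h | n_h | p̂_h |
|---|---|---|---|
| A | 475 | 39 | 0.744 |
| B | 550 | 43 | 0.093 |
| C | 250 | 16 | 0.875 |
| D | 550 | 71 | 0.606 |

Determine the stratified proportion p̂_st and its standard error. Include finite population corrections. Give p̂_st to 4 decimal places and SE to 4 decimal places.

p̂_st ≈ 0.5242, SE ≈ 0.0296

N = 1825; stratum weights W_h = N_h/N.
p̂_st = Σ W_h p̂_h = (475·0.744 + 550·0.093 + 250·0.875 + 550·0.606)/1825 = 0.52416
V̂(p̂_st) = Σ W_h² (1 − n_h/N_h) p̂_h(1−p̂_h)/(n_h−1):
  stratum A: (475/1825)²·(1 − 39/475)·0.744·0.256/38 = 0.000311662
  stratum B: (550/1825)²·(1 − 43/550)·0.093·0.907/42 = 0.000168146
  stratum C: (250/1825)²·(1 − 16/250)·0.875·0.125/15 = 0.000128073
  stratum D: (550/1825)²·(1 − 71/550)·0.606·0.394/70 = 0.000269801
V̂(p̂_st) = 0.000877681; SE = √V̂ = 0.0296257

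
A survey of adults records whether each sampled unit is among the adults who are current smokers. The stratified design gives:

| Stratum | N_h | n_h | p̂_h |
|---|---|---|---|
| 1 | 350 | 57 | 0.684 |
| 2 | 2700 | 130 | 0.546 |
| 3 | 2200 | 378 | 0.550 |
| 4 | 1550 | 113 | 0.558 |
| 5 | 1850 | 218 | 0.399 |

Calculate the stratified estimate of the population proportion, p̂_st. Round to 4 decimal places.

p̂_st ≈ 0.5233

N = 8650; stratum weights W_h = N_h/N.
p̂_st = Σ W_h p̂_h = (350·0.684 + 2700·0.546 + 2200·0.550 + 1550·0.558 + 1850·0.399)/8650 = 0.52331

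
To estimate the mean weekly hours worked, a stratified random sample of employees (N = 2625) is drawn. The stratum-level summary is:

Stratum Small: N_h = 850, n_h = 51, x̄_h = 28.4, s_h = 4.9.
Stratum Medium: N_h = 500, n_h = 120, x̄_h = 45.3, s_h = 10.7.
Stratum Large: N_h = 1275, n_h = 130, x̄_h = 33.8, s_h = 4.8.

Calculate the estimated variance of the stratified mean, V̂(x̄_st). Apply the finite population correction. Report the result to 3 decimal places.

V̂(x̄_st) ≈ 0.110

V̂(x̄_st) = Σ W_h² (1 − n_h/N_h) s_h²/n_h, with W_h = N_h/N and N = 2625:
  stratum Small: (850/2625)²·(1 − 51/850)·4.9²/51 = 0.0464012
  stratum Medium: (500/2625)²·(1 − 120/500)·10.7²/120 = 0.0263076
  stratum Large: (1275/2625)²·(1 − 130/1275)·4.8²/130 = 0.0375488
V̂(x̄_st) = 0.110258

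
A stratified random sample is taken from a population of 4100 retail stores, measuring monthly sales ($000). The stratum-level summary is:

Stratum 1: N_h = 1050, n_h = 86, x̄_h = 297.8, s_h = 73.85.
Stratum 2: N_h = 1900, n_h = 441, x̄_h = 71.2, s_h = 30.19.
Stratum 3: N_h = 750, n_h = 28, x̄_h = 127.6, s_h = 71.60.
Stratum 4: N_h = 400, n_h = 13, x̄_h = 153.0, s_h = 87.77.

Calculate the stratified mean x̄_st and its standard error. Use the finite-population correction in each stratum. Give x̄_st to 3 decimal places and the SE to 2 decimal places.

x̄_st = Σ W_h x̄_h = (1050·297.8 + 1900·71.2 + 750·127.6 + 400·153.0)/4100 = 147.52927
V̂(x̄_st) = Σ W_h² (1 − n_h/N_h) s_h²/n_h, with W_h = N_h/N and N = 4100:
  stratum 1: (1050/4100)²·(1 − 86/1050)·73.85²/86 = 3.81857
  stratum 2: (1900/4100)²·(1 − 441/1900)·30.19²/441 = 0.340823
  stratum 3: (750/4100)²·(1 − 28/750)·71.60²/28 = 5.89792
  stratum 4: (400/4100)²·(1 − 13/400)·87.77²/13 = 5.45698
V̂(x̄_st) = 15.5143
SE(x̄_st) = √15.5143 = 3.93882

x̄_st ≈ 147.529, SE ≈ 3.94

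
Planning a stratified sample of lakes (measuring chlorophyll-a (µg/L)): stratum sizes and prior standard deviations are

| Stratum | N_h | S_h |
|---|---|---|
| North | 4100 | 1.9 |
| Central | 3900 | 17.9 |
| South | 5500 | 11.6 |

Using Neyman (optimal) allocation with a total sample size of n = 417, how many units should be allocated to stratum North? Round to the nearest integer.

Neyman allocation: n_h = n · N_h S_h / Σ N_i S_i, with n = 417.
  stratum North: N_h·S_h = 4100·1.9 = 7790.00
  stratum Central: N_h·S_h = 3900·17.9 = 69810.00
  stratum South: N_h·S_h = 5500·11.6 = 63800.00
Σ N_h S_h = 141400.00
n for stratum North = 417·7790.00/141400.00 = 22.973 → 23

23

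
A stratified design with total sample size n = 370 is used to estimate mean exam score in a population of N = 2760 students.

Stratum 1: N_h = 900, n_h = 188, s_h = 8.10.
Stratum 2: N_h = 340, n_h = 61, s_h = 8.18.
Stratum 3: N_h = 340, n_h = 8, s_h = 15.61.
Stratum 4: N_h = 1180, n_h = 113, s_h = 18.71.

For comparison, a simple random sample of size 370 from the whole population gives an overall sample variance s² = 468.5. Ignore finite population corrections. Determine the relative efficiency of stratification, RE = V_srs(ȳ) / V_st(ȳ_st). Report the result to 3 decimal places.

V̂(ȳ_st) = Σ W_h² s_h²/n_h, with W_h = N_h/N and N = 2760:
  stratum 1: (900/2760)²·8.10²/188 = 0.037109
  stratum 2: (340/2760)²·8.18²/61 = 0.0166463
  stratum 3: (340/2760)²·15.61²/8 = 0.462227
  stratum 4: (1180/2760)²·18.71²/113 = 0.566259
V_st = 1.08224
V_srs = s²/n = 468.5/370 = 1.26622
Relative efficiency = V_srs / V_st = 1.26622/1.08224 = 1.1700

RE ≈ 1.170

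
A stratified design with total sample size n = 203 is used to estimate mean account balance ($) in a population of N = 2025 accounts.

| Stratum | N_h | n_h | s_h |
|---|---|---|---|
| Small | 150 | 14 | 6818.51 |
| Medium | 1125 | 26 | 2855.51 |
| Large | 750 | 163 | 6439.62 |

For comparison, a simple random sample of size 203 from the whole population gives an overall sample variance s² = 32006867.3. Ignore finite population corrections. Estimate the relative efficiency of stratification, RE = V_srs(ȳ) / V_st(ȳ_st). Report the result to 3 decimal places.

RE ≈ 1.052

V̂(ȳ_st) = Σ W_h² s_h²/n_h, with W_h = N_h/N and N = 2025:
  stratum Small: (150/2025)²·6818.51²/14 = 18221.5
  stratum Medium: (1125/2025)²·2855.51²/26 = 96794.1
  stratum Large: (750/2025)²·6439.62²/163 = 34898.4
V_st = 149914
V_srs = s²/n = 32006867.3/203 = 157669
Relative efficiency = V_srs / V_st = 157669/149914 = 1.0517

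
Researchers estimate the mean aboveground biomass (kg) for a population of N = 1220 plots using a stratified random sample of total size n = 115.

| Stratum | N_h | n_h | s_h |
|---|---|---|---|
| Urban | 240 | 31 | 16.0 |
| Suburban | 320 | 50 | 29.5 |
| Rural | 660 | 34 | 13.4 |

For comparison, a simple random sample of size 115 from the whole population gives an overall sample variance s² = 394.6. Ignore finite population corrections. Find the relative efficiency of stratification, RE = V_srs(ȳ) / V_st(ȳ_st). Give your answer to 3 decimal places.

V̂(ȳ_st) = Σ W_h² s_h²/n_h, with W_h = N_h/N and N = 1220:
  stratum Urban: (240/1220)²·16.0²/31 = 0.319581
  stratum Suburban: (320/1220)²·29.5²/50 = 1.19744
  stratum Rural: (660/1220)²·13.4²/34 = 1.54561
V_st = 3.06263
V_srs = s²/n = 394.6/115 = 3.4313
Relative efficiency = V_srs / V_st = 3.4313/3.06263 = 1.1204

RE ≈ 1.120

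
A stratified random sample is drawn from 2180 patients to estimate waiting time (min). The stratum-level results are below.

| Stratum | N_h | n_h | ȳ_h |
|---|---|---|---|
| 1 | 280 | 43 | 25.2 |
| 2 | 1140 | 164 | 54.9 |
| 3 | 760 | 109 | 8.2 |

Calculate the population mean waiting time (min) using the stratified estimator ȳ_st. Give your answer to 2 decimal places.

N = Σ N_h = 2180. Stratum weights W_h = N_h/N.
ȳ_st = (280·25.2 + 1140·54.9 + 760·8.2) / 2180 = 34.8046

ȳ_st ≈ 34.80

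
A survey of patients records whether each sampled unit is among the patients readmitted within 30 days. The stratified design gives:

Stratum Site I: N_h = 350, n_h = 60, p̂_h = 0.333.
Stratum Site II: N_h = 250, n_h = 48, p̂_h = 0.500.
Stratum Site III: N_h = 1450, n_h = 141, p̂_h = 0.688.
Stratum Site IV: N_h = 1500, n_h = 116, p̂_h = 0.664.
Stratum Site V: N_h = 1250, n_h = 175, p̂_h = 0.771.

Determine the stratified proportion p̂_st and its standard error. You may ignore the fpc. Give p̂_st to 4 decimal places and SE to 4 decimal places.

p̂_st ≈ 0.6664, SE ≈ 0.0208

N = 4800; stratum weights W_h = N_h/N.
p̂_st = Σ W_h p̂_h = (350·0.333 + 250·0.500 + 1450·0.688 + 1500·0.664 + 1250·0.771)/4800 = 0.66644
V̂(p̂_st) = Σ W_h² p̂_h(1−p̂_h)/(n_h−1):
  stratum Site I: (350/4800)²·0.333·0.667/59 = 2.00157e-05
  stratum Site II: (250/4800)²·0.500·0.500/47 = 1.44291e-05
  stratum Site III: (1450/4800)²·0.688·0.312/140 = 0.000139916
  stratum Site IV: (1500/4800)²·0.664·0.336/115 = 0.000189457
  stratum Site V: (1250/4800)²·0.771·0.229/174 = 6.88142e-05
V̂(p̂_st) = 0.000432632; SE = √V̂ = 0.0207998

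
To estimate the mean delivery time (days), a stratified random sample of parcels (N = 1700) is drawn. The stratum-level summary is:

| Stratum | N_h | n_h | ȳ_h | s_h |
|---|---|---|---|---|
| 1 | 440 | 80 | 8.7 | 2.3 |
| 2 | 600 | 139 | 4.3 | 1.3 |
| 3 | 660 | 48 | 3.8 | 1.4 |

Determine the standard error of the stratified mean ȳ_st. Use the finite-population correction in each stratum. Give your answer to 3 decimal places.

SE(ȳ_st) ≈ 0.102

V̂(ȳ_st) = Σ W_h² (1 − n_h/N_h) s_h²/n_h, with W_h = N_h/N and N = 1700:
  stratum 1: (440/1700)²·(1 − 80/440)·2.3²/80 = 0.00362429
  stratum 2: (600/1700)²·(1 − 139/600)·1.3²/139 = 0.00116366
  stratum 3: (660/1700)²·(1 − 48/660)·1.4²/48 = 0.00570706
V̂(ȳ_st) = 0.010495
SE(ȳ_st) = √0.010495 = 0.102445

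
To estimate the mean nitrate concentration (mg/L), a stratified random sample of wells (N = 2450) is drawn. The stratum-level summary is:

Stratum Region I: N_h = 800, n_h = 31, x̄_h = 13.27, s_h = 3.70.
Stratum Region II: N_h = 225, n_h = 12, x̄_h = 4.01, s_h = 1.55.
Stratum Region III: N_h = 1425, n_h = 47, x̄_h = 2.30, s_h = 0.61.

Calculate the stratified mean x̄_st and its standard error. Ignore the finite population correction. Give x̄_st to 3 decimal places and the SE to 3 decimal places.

x̄_st = Σ W_h x̄_h = (800·13.27 + 225·4.01 + 1425·2.30)/2450 = 6.03908
V̂(x̄_st) = Σ W_h² s_h²/n_h, with W_h = N_h/N and N = 2450:
  stratum Region I: (800/2450)²·3.70²/31 = 0.0470858
  stratum Region II: (225/2450)²·1.55²/12 = 0.00168855
  stratum Region III: (1425/2450)²·0.61²/47 = 0.0026783
V̂(x̄_st) = 0.0514526
SE(x̄_st) = √0.0514526 = 0.226832

x̄_st ≈ 6.039, SE ≈ 0.227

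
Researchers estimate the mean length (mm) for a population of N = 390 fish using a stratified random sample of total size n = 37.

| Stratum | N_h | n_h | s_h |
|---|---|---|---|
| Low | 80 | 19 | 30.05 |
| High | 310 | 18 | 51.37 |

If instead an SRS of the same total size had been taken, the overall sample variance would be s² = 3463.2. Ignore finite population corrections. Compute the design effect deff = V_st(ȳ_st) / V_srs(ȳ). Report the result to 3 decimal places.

V̂(ȳ_st) = Σ W_h² s_h²/n_h, with W_h = N_h/N and N = 390:
  stratum Low: (80/390)²·30.05²/19 = 1.9998
  stratum High: (310/390)²·51.37²/18 = 92.6277
V_st = 94.6275
V_srs = s²/n = 3463.2/37 = 93.6
deff = V_st / V_srs = 94.6275/93.6 = 1.0110

deff ≈ 1.011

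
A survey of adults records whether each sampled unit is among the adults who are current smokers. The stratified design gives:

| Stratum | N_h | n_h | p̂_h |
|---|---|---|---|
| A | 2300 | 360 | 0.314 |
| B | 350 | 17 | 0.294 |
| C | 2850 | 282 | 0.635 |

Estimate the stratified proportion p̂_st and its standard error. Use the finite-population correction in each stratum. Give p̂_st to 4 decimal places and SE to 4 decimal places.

p̂_st ≈ 0.4791, SE ≈ 0.0184

N = 5500; stratum weights W_h = N_h/N.
p̂_st = Σ W_h p̂_h = (2300·0.314 + 350·0.294 + 2850·0.635)/5500 = 0.47906
V̂(p̂_st) = Σ W_h² (1 − n_h/N_h) p̂_h(1−p̂_h)/(n_h−1):
  stratum A: (2300/5500)²·(1 − 360/2300)·0.314·0.686/359 = 8.85041e-05
  stratum B: (350/5500)²·(1 − 17/350)·0.294·0.706/16 = 4.99826e-05
  stratum C: (2850/5500)²·(1 − 282/2850)·0.635·0.365/281 = 0.000199561
V̂(p̂_st) = 0.000338047; SE = √V̂ = 0.0183861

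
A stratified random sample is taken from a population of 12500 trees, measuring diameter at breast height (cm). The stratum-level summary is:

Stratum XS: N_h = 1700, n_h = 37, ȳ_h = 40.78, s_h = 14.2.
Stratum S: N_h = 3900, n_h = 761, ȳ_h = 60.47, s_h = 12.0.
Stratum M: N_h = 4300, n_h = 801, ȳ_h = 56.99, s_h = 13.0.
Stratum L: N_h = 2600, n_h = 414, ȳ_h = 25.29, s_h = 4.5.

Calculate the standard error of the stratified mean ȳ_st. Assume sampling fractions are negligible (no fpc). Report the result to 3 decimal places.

V̂(ȳ_st) = Σ W_h² s_h²/n_h, with W_h = N_h/N and N = 12500:
  stratum XS: (1700/12500)²·14.2²/37 = 0.100798
  stratum S: (3900/12500)²·12.0²/761 = 0.0184199
  stratum M: (4300/12500)²·13.0²/801 = 0.0249673
  stratum L: (2600/12500)²·4.5²/414 = 0.00211617
V̂(ȳ_st) = 0.146302
SE(ȳ_st) = √0.146302 = 0.382494

SE(ȳ_st) ≈ 0.382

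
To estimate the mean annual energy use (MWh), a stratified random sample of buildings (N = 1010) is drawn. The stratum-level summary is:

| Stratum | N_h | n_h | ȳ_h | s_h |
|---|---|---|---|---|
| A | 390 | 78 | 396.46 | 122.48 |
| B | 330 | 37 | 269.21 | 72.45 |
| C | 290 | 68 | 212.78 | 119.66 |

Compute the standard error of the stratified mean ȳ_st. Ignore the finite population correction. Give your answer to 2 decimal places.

SE(ȳ_st) ≈ 7.82

V̂(ȳ_st) = Σ W_h² s_h²/n_h, with W_h = N_h/N and N = 1010:
  stratum A: (390/1010)²·122.48²/78 = 28.6762
  stratum B: (330/1010)²·72.45²/37 = 15.1447
  stratum C: (290/1010)²·119.66²/68 = 17.3597
V̂(ȳ_st) = 61.1806
SE(ȳ_st) = √61.1806 = 7.8218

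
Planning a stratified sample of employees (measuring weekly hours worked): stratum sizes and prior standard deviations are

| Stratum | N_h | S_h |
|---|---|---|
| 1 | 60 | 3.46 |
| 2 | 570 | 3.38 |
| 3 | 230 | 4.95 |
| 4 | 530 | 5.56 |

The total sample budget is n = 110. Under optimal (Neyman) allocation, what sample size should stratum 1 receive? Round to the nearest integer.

4

Neyman allocation: n_h = n · N_h S_h / Σ N_i S_i, with n = 110.
  stratum 1: N_h·S_h = 60·3.46 = 207.60
  stratum 2: N_h·S_h = 570·3.38 = 1926.60
  stratum 3: N_h·S_h = 230·4.95 = 1138.50
  stratum 4: N_h·S_h = 530·5.56 = 2946.80
Σ N_h S_h = 6219.50
n for stratum 1 = 110·207.60/6219.50 = 3.672 → 4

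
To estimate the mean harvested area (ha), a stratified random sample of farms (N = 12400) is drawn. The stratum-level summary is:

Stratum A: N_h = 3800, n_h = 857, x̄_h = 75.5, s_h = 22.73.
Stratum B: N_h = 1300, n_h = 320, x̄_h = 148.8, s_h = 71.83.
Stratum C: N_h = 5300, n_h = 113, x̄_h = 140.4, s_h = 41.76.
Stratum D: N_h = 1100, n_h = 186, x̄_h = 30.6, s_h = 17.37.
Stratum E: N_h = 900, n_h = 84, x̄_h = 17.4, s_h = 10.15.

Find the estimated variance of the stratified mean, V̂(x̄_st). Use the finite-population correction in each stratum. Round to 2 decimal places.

V̂(x̄_st) ≈ 2.95

V̂(x̄_st) = Σ W_h² (1 − n_h/N_h) s_h²/n_h, with W_h = N_h/N and N = 12400:
  stratum A: (3800/12400)²·(1 − 857/3800)·22.73²/857 = 0.0438479
  stratum B: (1300/12400)²·(1 − 320/1300)·71.83²/320 = 0.133594
  stratum C: (5300/12400)²·(1 − 113/5300)·41.76²/113 = 2.75925
  stratum D: (1100/12400)²·(1 − 186/1100)·17.37²/186 = 0.0106067
  stratum E: (900/12400)²·(1 − 84/900)·10.15²/84 = 0.0058579
V̂(x̄_st) = 2.95316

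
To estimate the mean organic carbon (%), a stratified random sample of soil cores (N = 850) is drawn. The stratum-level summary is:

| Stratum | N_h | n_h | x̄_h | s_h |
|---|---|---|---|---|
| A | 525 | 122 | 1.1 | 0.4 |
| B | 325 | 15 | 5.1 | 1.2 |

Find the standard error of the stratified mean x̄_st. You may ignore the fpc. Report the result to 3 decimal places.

V̂(x̄_st) = Σ W_h² s_h²/n_h, with W_h = N_h/N and N = 850:
  stratum A: (525/850)²·0.4²/122 = 0.000500312
  stratum B: (325/850)²·1.2²/15 = 0.0140346
V̂(x̄_st) = 0.0145349
SE(x̄_st) = √0.0145349 = 0.120561

SE(x̄_st) ≈ 0.121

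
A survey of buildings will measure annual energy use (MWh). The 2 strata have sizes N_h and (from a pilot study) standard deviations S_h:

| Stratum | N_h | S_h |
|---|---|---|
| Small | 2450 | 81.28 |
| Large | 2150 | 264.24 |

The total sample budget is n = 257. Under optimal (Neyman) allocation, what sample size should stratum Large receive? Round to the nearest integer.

190

Neyman allocation: n_h = n · N_h S_h / Σ N_i S_i, with n = 257.
  stratum Small: N_h·S_h = 2450·81.28 = 199136.00
  stratum Large: N_h·S_h = 2150·264.24 = 568116.00
Σ N_h S_h = 767252.00
n for stratum Large = 257·568116.00/767252.00 = 190.297 → 190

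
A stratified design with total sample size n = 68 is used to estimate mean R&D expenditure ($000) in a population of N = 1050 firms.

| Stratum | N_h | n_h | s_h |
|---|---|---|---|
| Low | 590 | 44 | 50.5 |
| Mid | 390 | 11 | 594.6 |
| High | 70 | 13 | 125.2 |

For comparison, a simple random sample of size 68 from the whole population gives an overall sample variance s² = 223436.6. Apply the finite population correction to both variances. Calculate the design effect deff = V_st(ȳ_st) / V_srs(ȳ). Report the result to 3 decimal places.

V̂(ȳ_st) = Σ W_h² (1 − n_h/N_h) s_h²/n_h, with W_h = N_h/N and N = 1050:
  stratum Low: (590/1050)²·(1 − 44/590)·50.5²/44 = 16.9354
  stratum Mid: (390/1050)²·(1 − 11/390)·594.6²/11 = 4309.06
  stratum High: (70/1050)²·(1 − 13/70)·125.2²/13 = 4.36375
V_st = 4330.36
V_srs = (1 − 68/1050)·223436.6/68 = 3073.04
deff = V_st / V_srs = 4330.36/3073.04 = 1.4091

deff ≈ 1.409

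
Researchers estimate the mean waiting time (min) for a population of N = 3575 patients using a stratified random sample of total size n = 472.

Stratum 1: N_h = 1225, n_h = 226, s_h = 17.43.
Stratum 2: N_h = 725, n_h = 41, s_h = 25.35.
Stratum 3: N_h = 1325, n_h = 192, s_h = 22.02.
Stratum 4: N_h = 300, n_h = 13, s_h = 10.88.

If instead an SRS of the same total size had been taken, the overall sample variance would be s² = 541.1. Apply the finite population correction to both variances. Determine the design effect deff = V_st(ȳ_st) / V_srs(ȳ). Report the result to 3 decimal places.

deff ≈ 1.100

V̂(ȳ_st) = Σ W_h² (1 − n_h/N_h) s_h²/n_h, with W_h = N_h/N and N = 3575:
  stratum 1: (1225/3575)²·(1 − 226/1225)·17.43²/226 = 0.128717
  stratum 2: (725/3575)²·(1 − 41/725)·25.35²/41 = 0.608155
  stratum 3: (1325/3575)²·(1 − 192/1325)·22.02²/192 = 0.296638
  stratum 4: (300/3575)²·(1 − 13/300)·10.88²/13 = 0.0613431
V_st = 1.09485
V_srs = (1 − 472/3575)·541.1/472 = 0.995042
deff = V_st / V_srs = 1.09485/0.995042 = 1.1003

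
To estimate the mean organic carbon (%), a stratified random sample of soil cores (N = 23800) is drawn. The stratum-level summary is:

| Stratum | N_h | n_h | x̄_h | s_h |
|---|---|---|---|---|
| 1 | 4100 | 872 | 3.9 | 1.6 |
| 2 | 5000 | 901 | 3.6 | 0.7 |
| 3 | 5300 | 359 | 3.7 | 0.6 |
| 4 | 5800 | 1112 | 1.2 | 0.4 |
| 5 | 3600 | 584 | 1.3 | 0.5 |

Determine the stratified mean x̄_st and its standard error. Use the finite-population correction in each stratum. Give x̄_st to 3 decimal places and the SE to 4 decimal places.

x̄_st ≈ 2.741, SE ≈ 0.0122

x̄_st = Σ W_h x̄_h = (4100·3.9 + 5000·3.6 + 5300·3.7 + 5800·1.2 + 3600·1.3)/23800 = 2.74118
V̂(x̄_st) = Σ W_h² (1 − n_h/N_h) s_h²/n_h, with W_h = N_h/N and N = 23800:
  stratum 1: (4100/23800)²·(1 − 872/4100)·1.6²/872 = 6.85941e-05
  stratum 2: (5000/23800)²·(1 − 901/5000)·0.7²/901 = 1.96773e-05
  stratum 3: (5300/23800)²·(1 − 359/5300)·0.6²/359 = 4.63602e-05
  stratum 4: (5800/23800)²·(1 − 1112/5800)·0.4²/1112 = 6.9068e-06
  stratum 5: (3600/23800)²·(1 − 584/3600)·0.5²/584 = 8.20554e-06
V̂(x̄_st) = 0.000149744
SE(x̄_st) = √0.000149744 = 0.012237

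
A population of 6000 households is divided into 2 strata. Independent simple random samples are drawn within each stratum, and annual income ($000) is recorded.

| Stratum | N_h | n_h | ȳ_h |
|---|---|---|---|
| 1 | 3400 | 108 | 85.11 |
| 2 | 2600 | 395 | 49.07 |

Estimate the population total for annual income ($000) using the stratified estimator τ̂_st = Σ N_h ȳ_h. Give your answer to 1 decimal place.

τ̂_st = Σ N_h ȳ_h = 3400·85.11 + 2600·49.07 = 416956.0

τ̂_st ≈ 416956.0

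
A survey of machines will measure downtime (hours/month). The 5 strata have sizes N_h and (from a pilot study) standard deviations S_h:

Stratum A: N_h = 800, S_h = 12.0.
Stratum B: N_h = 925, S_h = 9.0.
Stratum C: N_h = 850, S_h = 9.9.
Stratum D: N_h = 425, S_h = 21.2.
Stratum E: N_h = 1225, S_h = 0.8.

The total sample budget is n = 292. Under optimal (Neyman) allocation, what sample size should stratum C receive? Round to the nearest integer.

68

Neyman allocation: n_h = n · N_h S_h / Σ N_i S_i, with n = 292.
  stratum A: N_h·S_h = 800·12.0 = 9600.00
  stratum B: N_h·S_h = 925·9.0 = 8325.00
  stratum C: N_h·S_h = 850·9.9 = 8415.00
  stratum D: N_h·S_h = 425·21.2 = 9010.00
  stratum E: N_h·S_h = 1225·0.8 = 980.00
Σ N_h S_h = 36330.00
n for stratum C = 292·8415.00/36330.00 = 67.635 → 68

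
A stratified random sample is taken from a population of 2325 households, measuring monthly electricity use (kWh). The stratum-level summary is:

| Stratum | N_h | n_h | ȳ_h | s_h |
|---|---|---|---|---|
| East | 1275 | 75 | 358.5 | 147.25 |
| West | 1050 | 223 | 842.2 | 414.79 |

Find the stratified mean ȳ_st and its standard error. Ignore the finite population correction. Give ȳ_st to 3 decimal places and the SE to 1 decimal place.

ȳ_st = Σ W_h ȳ_h = (1275·358.5 + 1050·842.2)/2325 = 576.94516
V̂(ȳ_st) = Σ W_h² s_h²/n_h, with W_h = N_h/N and N = 2325:
  stratum East: (1275/2325)²·147.25²/75 = 86.9408
  stratum West: (1050/2325)²·414.79²/223 = 157.356
V̂(ȳ_st) = 244.297
SE(ȳ_st) = √244.297 = 15.63

ȳ_st ≈ 576.945, SE ≈ 15.6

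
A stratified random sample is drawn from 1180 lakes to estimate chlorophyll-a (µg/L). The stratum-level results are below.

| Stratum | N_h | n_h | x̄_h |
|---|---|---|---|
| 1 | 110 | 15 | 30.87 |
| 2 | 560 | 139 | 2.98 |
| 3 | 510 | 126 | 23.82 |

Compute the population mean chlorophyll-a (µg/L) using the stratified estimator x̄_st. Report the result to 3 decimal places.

x̄_st ≈ 14.587

N = Σ N_h = 1180. Stratum weights W_h = N_h/N.
x̄_st = (110·30.87 + 560·2.98 + 510·23.82) / 1180 = 14.58703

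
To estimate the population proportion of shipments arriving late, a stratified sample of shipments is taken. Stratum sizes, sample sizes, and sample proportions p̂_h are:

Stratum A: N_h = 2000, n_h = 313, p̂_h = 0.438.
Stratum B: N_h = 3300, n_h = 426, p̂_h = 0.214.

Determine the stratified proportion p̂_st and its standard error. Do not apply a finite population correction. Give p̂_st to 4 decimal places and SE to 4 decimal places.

p̂_st ≈ 0.2985, SE ≈ 0.0163

N = 5300; stratum weights W_h = N_h/N.
p̂_st = Σ W_h p̂_h = (2000·0.438 + 3300·0.214)/5300 = 0.29853
V̂(p̂_st) = Σ W_h² p̂_h(1−p̂_h)/(n_h−1):
  stratum A: (2000/5300)²·0.438·0.562/312 = 0.000112348
  stratum B: (3300/5300)²·0.214·0.786/425 = 0.000153435
V̂(p̂_st) = 0.000265782; SE = √V̂ = 0.0163028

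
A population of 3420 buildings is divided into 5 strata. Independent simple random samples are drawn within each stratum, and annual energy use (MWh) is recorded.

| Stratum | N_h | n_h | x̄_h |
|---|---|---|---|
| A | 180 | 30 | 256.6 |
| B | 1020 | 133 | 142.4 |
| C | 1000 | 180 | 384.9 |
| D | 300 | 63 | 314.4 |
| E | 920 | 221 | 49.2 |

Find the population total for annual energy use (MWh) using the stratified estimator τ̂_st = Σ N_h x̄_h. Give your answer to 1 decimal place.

τ̂_st ≈ 715920.0

τ̂_st = Σ N_h x̄_h = 180·256.6 + 1020·142.4 + 1000·384.9 + 300·314.4 + 920·49.2 = 715920.0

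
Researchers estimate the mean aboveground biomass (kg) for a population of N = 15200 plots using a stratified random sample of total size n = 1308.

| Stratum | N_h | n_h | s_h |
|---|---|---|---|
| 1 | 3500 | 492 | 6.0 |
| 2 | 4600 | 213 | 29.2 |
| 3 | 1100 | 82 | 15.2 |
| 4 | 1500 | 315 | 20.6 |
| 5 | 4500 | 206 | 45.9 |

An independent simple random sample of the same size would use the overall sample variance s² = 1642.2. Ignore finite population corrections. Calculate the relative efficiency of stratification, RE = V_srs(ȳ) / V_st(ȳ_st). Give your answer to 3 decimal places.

V̂(ȳ_st) = Σ W_h² s_h²/n_h, with W_h = N_h/N and N = 15200:
  stratum 1: (3500/15200)²·6.0²/492 = 0.00387959
  stratum 2: (4600/15200)²·29.2²/213 = 0.366619
  stratum 3: (1100/15200)²·15.2²/82 = 0.0147561
  stratum 4: (1500/15200)²·20.6²/315 = 0.0131196
  stratum 5: (4500/15200)²·45.9²/206 = 0.896388
V_st = 1.29476
V_srs = s²/n = 1642.2/1308 = 1.2555
Relative efficiency = V_srs / V_st = 1.2555/1.29476 = 0.9697

RE ≈ 0.970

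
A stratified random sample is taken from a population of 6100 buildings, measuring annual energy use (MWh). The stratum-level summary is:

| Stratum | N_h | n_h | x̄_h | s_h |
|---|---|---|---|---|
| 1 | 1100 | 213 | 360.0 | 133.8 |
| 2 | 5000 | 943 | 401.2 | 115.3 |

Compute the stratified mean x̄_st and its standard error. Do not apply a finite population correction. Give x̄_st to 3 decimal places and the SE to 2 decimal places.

x̄_st ≈ 393.770, SE ≈ 3.49

x̄_st = Σ W_h x̄_h = (1100·360.0 + 5000·401.2)/6100 = 393.77049
V̂(x̄_st) = Σ W_h² s_h²/n_h, with W_h = N_h/N and N = 6100:
  stratum 1: (1100/6100)²·133.8²/213 = 2.73312
  stratum 2: (5000/6100)²·115.3²/943 = 9.47169
V̂(x̄_st) = 12.2048
SE(x̄_st) = √12.2048 = 3.49354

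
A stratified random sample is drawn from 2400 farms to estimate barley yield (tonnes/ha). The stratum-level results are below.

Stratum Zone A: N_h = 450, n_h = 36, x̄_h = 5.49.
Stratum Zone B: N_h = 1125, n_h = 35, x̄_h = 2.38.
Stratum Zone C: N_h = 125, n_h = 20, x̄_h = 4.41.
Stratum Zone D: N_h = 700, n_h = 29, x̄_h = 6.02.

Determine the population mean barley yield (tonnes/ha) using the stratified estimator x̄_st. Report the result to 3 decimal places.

x̄_st ≈ 4.131

N = Σ N_h = 2400. Stratum weights W_h = N_h/N.
x̄_st = (450·5.49 + 1125·2.38 + 125·4.41 + 700·6.02) / 2400 = 4.13052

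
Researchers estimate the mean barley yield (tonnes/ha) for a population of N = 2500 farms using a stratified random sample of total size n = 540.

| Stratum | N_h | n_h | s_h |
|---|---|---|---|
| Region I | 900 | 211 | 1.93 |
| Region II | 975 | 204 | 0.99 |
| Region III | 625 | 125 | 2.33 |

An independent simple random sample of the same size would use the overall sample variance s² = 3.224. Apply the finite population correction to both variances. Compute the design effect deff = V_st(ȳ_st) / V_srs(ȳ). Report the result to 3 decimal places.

V̂(ȳ_st) = Σ W_h² (1 − n_h/N_h) s_h²/n_h, with W_h = N_h/N and N = 2500:
  stratum Region I: (900/2500)²·(1 − 211/900)·1.93²/211 = 0.00175152
  stratum Region II: (975/2500)²·(1 − 204/975)·0.99²/204 = 0.000577855
  stratum Region III: (625/2500)²·(1 − 125/625)·2.33²/125 = 0.00217156
V_st = 0.00450093
V_srs = (1 − 540/2500)·3.224/540 = 0.00468077
deff = V_st / V_srs = 0.00450093/0.00468077 = 0.9616

deff ≈ 0.962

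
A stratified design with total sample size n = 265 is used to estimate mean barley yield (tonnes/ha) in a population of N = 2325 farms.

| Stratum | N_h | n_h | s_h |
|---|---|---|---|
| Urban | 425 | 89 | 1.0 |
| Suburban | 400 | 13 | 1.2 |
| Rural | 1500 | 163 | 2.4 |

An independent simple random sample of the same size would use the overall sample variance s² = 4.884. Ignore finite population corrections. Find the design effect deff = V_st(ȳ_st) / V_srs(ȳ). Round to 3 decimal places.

V̂(ȳ_st) = Σ W_h² s_h²/n_h, with W_h = N_h/N and N = 2325:
  stratum Urban: (425/2325)²·1.0²/89 = 0.000375441
  stratum Suburban: (400/2325)²·1.2²/13 = 0.00327864
  stratum Rural: (1500/2325)²·2.4²/163 = 0.0147086
V_st = 0.0183627
V_srs = s²/n = 4.884/265 = 0.0184302
deff = V_st / V_srs = 0.0183627/0.0184302 = 0.9963

deff ≈ 0.996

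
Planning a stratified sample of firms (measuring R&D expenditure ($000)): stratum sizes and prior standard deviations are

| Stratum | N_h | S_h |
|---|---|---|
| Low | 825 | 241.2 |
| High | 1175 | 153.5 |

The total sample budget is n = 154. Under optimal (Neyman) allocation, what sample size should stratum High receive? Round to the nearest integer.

73

Neyman allocation: n_h = n · N_h S_h / Σ N_i S_i, with n = 154.
  stratum Low: N_h·S_h = 825·241.2 = 198990.00
  stratum High: N_h·S_h = 1175·153.5 = 180362.50
Σ N_h S_h = 379352.50
n for stratum High = 154·180362.50/379352.50 = 73.219 → 73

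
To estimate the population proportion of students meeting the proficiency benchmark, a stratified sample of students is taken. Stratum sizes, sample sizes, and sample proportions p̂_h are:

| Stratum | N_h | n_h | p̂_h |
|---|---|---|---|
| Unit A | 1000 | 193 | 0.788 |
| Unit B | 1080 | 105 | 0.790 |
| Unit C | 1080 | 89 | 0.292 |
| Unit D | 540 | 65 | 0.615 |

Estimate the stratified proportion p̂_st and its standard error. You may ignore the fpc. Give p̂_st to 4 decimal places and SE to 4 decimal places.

N = 3700; stratum weights W_h = N_h/N.
p̂_st = Σ W_h p̂_h = (1000·0.788 + 1080·0.790 + 1080·0.292 + 540·0.615)/3700 = 0.61856
V̂(p̂_st) = Σ W_h² p̂_h(1−p̂_h)/(n_h−1):
  stratum Unit A: (1000/3700)²·0.788·0.212/192 = 6.35561e-05
  stratum Unit B: (1080/3700)²·0.790·0.210/104 = 0.000135912
  stratum Unit C: (1080/3700)²·0.292·0.708/88 = 0.00020016
  stratum Unit D: (540/3700)²·0.615·0.385/64 = 7.88025e-05
V̂(p̂_st) = 0.00047843; SE = √V̂ = 0.0218731

p̂_st ≈ 0.6186, SE ≈ 0.0219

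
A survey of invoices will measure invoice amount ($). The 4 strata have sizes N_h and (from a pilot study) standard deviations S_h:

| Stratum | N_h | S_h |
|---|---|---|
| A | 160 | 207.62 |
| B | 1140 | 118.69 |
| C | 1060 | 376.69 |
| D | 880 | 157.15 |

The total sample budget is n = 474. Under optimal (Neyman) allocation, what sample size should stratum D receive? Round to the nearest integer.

Neyman allocation: n_h = n · N_h S_h / Σ N_i S_i, with n = 474.
  stratum A: N_h·S_h = 160·207.62 = 33219.20
  stratum B: N_h·S_h = 1140·118.69 = 135306.60
  stratum C: N_h·S_h = 1060·376.69 = 399291.40
  stratum D: N_h·S_h = 880·157.15 = 138292.00
Σ N_h S_h = 706109.20
n for stratum D = 474·138292.00/706109.20 = 92.833 → 93

93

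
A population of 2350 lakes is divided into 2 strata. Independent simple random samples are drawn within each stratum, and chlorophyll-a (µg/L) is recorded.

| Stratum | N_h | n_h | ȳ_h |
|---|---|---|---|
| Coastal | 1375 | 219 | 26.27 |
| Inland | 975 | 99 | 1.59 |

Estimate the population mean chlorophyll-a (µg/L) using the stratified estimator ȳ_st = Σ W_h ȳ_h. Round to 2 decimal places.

ȳ_st ≈ 16.03

N = Σ N_h = 2350. Stratum weights W_h = N_h/N.
ȳ_st = (1375·26.27 + 975·1.59) / 2350 = 16.0304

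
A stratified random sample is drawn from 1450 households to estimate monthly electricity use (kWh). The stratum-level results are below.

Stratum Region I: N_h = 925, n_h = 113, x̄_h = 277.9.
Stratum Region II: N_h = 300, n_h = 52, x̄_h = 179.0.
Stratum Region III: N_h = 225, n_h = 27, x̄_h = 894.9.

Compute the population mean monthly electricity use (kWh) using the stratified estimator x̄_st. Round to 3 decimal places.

N = Σ N_h = 1450. Stratum weights W_h = N_h/N.
x̄_st = (925·277.9 + 300·179.0 + 225·894.9) / 1450 = 353.17931

x̄_st ≈ 353.179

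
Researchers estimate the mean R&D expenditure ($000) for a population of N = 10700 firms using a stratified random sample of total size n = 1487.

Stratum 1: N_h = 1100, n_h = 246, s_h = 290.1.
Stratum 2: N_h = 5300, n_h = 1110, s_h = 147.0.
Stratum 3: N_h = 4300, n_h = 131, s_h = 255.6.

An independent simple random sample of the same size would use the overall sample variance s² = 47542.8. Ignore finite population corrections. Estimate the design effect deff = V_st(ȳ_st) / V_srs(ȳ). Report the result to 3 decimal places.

V̂(ȳ_st) = Σ W_h² s_h²/n_h, with W_h = N_h/N and N = 10700:
  stratum 1: (1100/10700)²·290.1²/246 = 3.61558
  stratum 2: (5300/10700)²·147.0²/1110 = 4.77635
  stratum 3: (4300/10700)²·255.6²/131 = 80.5415
V_st = 88.9334
V_srs = s²/n = 47542.8/1487 = 31.9723
deff = V_st / V_srs = 88.9334/31.9723 = 2.7816

deff ≈ 2.782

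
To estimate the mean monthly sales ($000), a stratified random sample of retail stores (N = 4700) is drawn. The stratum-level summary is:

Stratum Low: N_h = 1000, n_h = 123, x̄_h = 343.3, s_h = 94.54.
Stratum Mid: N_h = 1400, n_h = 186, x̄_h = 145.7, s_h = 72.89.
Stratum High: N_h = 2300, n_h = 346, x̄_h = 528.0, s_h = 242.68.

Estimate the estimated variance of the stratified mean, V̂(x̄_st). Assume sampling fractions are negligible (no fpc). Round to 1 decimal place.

V̂(x̄_st) = Σ W_h² s_h²/n_h, with W_h = N_h/N and N = 4700:
  stratum Low: (1000/4700)²·94.54²/123 = 3.2895
  stratum Mid: (1400/4700)²·72.89²/186 = 2.53445
  stratum High: (2300/4700)²·242.68²/346 = 40.7617
V̂(x̄_st) = 46.5856

V̂(x̄_st) ≈ 46.6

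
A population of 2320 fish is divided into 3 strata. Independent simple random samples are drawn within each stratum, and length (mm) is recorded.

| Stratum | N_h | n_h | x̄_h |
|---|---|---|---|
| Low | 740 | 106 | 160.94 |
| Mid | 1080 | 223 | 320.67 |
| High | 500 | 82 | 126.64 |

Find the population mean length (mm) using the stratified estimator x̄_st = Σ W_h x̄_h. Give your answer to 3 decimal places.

N = Σ N_h = 2320. Stratum weights W_h = N_h/N.
x̄_st = (740·160.94 + 1080·320.67 + 500·126.64) / 2320 = 227.90483

x̄_st ≈ 227.905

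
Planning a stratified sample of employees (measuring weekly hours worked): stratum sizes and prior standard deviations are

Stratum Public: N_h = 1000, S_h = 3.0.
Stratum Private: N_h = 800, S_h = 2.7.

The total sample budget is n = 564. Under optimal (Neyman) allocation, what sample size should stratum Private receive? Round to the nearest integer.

Neyman allocation: n_h = n · N_h S_h / Σ N_i S_i, with n = 564.
  stratum Public: N_h·S_h = 1000·3.0 = 3000.00
  stratum Private: N_h·S_h = 800·2.7 = 2160.00
Σ N_h S_h = 5160.00
n for stratum Private = 564·2160.00/5160.00 = 236.093 → 236

236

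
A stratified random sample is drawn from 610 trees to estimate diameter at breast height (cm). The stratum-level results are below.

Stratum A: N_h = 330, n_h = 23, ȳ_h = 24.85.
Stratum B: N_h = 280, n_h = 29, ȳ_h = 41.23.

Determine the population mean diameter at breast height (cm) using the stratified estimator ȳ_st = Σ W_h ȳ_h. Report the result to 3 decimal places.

N = Σ N_h = 610. Stratum weights W_h = N_h/N.
ȳ_st = (330·24.85 + 280·41.23) / 610 = 32.36869

ȳ_st ≈ 32.369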